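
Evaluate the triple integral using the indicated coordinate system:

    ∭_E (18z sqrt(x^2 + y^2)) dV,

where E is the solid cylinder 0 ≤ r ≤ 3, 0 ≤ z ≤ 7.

In cylindrical coordinates, x = r cos(θ), y = r sin(θ), z = z, and dV = r dr dθ dz.

The integrand becomes 18r z, so

    ∭_E (18z sqrt(x^2 + y^2)) dV = ∫_{0}^{2π} ∫_{0}^{3} ∫_{0}^{7} (18r z) · r dz dr dθ.

Inner (z): 441r^2.
Middle (r from 0 to 3): 3969.
Outer (θ): 7938π.

Therefore the triple integral equals 7938π.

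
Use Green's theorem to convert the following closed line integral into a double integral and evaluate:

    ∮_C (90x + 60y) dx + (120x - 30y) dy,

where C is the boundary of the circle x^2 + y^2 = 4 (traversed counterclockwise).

Green's theorem converts the closed line integral into a double integral over the enclosed region D:

    ∮_C P dx + Q dy = ∬_D (∂Q/∂x - ∂P/∂y) dA.

Here P = 90x + 60y, Q = 120x - 30y, so

    ∂Q/∂x = 120,    ∂P/∂y = 60,
    ∂Q/∂x - ∂P/∂y = 60.

D is the region x^2 + y^2 ≤ 4. Evaluating the double integral:

In polar coordinates (x = r cos θ, y = r sin θ, dA = r dr dθ) the integrand becomes 60, so

    ∬_D (60) dA = ∫_0^{2π} ∫_0^{2} (60) · r dr dθ.

Inner (r from 0 to 2): 120.
Outer (θ from 0 to 2π): 240π.

Therefore ∮_C P dx + Q dy = 240π.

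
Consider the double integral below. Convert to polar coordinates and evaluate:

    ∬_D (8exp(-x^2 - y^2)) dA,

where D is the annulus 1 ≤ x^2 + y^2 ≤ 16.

The region D is 1 ≤ r ≤ 4, 0 ≤ θ ≤ 2π in polar coordinates, where x = r cos(θ), y = r sin(θ), and dA = r dr dθ.

Under the substitution, the integrand becomes 8exp(-r^2), so

    ∬_D (8exp(-x^2 - y^2)) dA = ∫_{0}^{2π} ∫_{1}^{4} (8exp(-r^2)) · r dr dθ.

Inner integral (in r): ∫_{1}^{4} (8exp(-r^2)) · r dr = -(4 - 4exp(15))exp(-16).

Outer integral (in θ): ∫_{0}^{2π} (-(4 - 4exp(15))exp(-16)) dθ = -8π (1 - exp(15))exp(-16).

Therefore ∬_D (8exp(-x^2 - y^2)) dA = -8π (1 - exp(15))exp(-16).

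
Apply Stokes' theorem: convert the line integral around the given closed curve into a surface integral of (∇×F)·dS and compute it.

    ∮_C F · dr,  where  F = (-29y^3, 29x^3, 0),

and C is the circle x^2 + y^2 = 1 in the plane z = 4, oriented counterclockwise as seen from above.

Let S be the flat disk x^2 + y^2 ≤ 1 in the plane z = 4, with upward unit normal n̂ = ẑ. By Stokes' theorem,

    ∮_C F · dr = ∬_S (∇ × F) · n̂ dS = ∬_D (curl F)_z dA,

where D is the disk x^2 + y^2 ≤ 1.

Compute the curl of F = (-29y^3, 29x^3, 0):
    (∇ × F)_x = ∂F_z/∂y - ∂F_y/∂z = 0,
    (∇ × F)_y = ∂F_x/∂z - ∂F_z/∂x = 0,
    (∇ × F)_z = ∂F_y/∂x - ∂F_x/∂y = 87x^2 + 87y^2.

On z = 4, (curl F)_z = 87x^2 + 87y^2.

Convert to polar (x = r cos θ, y = r sin θ, dA = r dr dθ); the integrand becomes 87r^2, so

    ∬_D (curl F)_z dA = ∫_0^{2π} ∫_0^{1} (87r^2) · r dr dθ.

Inner (r from 0 to 1): 87/4.
Outer (θ from 0 to 2π): 87π/2.

Therefore ∮_C F · dr = 87π/2.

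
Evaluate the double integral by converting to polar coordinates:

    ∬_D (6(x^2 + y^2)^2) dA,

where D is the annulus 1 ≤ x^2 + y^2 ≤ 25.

The region D is 1 ≤ r ≤ 5, 0 ≤ θ ≤ 2π in polar coordinates, where x = r cos(θ), y = r sin(θ), and dA = r dr dθ.

Under the substitution, the integrand becomes 6r^4, so

    ∬_D (6(x^2 + y^2)^2) dA = ∫_{0}^{2π} ∫_{1}^{5} (6r^4) · r dr dθ.

Inner integral (in r): ∫_{1}^{5} (6r^4) · r dr = 15624.

Outer integral (in θ): ∫_{0}^{2π} (15624) dθ = 31248π.

Therefore ∬_D (6(x^2 + y^2)^2) dA = 31248π.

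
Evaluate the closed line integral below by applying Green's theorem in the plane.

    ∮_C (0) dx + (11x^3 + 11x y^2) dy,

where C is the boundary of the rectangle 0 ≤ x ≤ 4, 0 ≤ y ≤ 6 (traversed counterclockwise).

Green's theorem converts the closed line integral into a double integral over the enclosed region D:

    ∮_C P dx + Q dy = ∬_D (∂Q/∂x - ∂P/∂y) dA.

Here P = 0, Q = 11x^3 + 11x y^2, so

    ∂Q/∂x = 33x^2 + 11y^2,    ∂P/∂y = 0,
    ∂Q/∂x - ∂P/∂y = 33x^2 + 11y^2.

D is the region 0 ≤ x ≤ 4, 0 ≤ y ≤ 6. Evaluating the double integral:

    ∬_D (33x^2 + 11y^2) dA = ∫_0^{4} ∫_0^{6} (33x^2 + 11y^2) dy dx.

Inner (y from 0 to 6): 198x^2 + 792.
Outer (x from 0 to 4): 7392.

Therefore ∮_C P dx + Q dy = 7392.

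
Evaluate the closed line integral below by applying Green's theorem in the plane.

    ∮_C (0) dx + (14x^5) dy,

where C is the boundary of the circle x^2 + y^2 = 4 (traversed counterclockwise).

Green's theorem converts the closed line integral into a double integral over the enclosed region D:

    ∮_C P dx + Q dy = ∬_D (∂Q/∂x - ∂P/∂y) dA.

Here P = 0, Q = 14x^5, so

    ∂Q/∂x = 70x^4,    ∂P/∂y = 0,
    ∂Q/∂x - ∂P/∂y = 70x^4.

D is the region x^2 + y^2 ≤ 4. Evaluating the double integral:

In polar coordinates (x = r cos θ, y = r sin θ, dA = r dr dθ) the integrand becomes 70r^4cos(θ)^4, so

    ∬_D (70x^4) dA = ∫_0^{2π} ∫_0^{2} (70r^4cos(θ)^4) · r dr dθ.

Inner (r from 0 to 2): 2240cos(θ)^4/3.
Outer (θ from 0 to 2π): 560π.

Therefore ∮_C P dx + Q dy = 560π.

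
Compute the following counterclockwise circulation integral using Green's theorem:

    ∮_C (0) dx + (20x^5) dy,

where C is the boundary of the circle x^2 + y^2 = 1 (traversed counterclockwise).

Green's theorem converts the closed line integral into a double integral over the enclosed region D:

    ∮_C P dx + Q dy = ∬_D (∂Q/∂x - ∂P/∂y) dA.

Here P = 0, Q = 20x^5, so

    ∂Q/∂x = 100x^4,    ∂P/∂y = 0,
    ∂Q/∂x - ∂P/∂y = 100x^4.

D is the region x^2 + y^2 ≤ 1. Evaluating the double integral:

In polar coordinates (x = r cos θ, y = r sin θ, dA = r dr dθ) the integrand becomes 100r^4cos(θ)^4, so

    ∬_D (100x^4) dA = ∫_0^{2π} ∫_0^{1} (100r^4cos(θ)^4) · r dr dθ.

Inner (r from 0 to 1): 50cos(θ)^4/3.
Outer (θ from 0 to 2π): 25π/2.

Therefore ∮_C P dx + Q dy = 25π/2.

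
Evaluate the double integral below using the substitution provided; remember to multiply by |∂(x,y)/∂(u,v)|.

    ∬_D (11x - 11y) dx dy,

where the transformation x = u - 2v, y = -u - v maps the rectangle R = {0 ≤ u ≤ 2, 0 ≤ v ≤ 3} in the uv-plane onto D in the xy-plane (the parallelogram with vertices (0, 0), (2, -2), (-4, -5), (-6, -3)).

Compute the Jacobian determinant of (x, y) with respect to (u, v):

    ∂(x,y)/∂(u,v) = | 1  -2 | = (1)(-1) - (-2)(-1) = -3.
                   | -1  -1 |

Its absolute value is |J| = 3 (the area scaling factor).

Substituting x = u - 2v, y = -u - v into the integrand,

    11x - 11y → 22u - 11v,

so the integral becomes

    ∬_R (22u - 11v) · |J| du dv = ∫_0^2 ∫_0^3 (66u - 33v) dv du.

Inner (v): 198u - 297/2.
Outer (u): 99.

Therefore ∬_D (11x - 11y) dx dy = 99.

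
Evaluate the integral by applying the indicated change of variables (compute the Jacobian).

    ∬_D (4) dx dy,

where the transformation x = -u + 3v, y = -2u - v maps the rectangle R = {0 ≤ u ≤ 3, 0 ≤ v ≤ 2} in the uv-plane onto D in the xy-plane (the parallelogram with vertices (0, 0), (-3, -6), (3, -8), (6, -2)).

Compute the Jacobian determinant of (x, y) with respect to (u, v):

    ∂(x,y)/∂(u,v) = | -1  3 | = (-1)(-1) - (3)(-2) = 7.
                   | -2  -1 |

Its absolute value is |J| = 7 (the area scaling factor).

Substituting x = -u + 3v, y = -2u - v into the integrand,

    4 → 4,

so the integral becomes

    ∬_R (4) · |J| du dv = ∫_0^3 ∫_0^2 (28) dv du.

Inner (v): 56.
Outer (u): 168.

Therefore ∬_D (4) dx dy = 168.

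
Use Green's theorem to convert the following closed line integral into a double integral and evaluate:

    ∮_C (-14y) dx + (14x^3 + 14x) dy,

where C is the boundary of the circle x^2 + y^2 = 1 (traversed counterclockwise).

Green's theorem converts the closed line integral into a double integral over the enclosed region D:

    ∮_C P dx + Q dy = ∬_D (∂Q/∂x - ∂P/∂y) dA.

Here P = -14y, Q = 14x^3 + 14x, so

    ∂Q/∂x = 42x^2 + 14,    ∂P/∂y = -14,
    ∂Q/∂x - ∂P/∂y = 42x^2 + 28.

D is the region x^2 + y^2 ≤ 1. Evaluating the double integral:

In polar coordinates (x = r cos θ, y = r sin θ, dA = r dr dθ) the integrand becomes 42r^2cos(θ)^2 + 28, so

    ∬_D (42x^2 + 28) dA = ∫_0^{2π} ∫_0^{1} (42r^2cos(θ)^2 + 28) · r dr dθ.

Inner (r from 0 to 1): 21cos(θ)^2/2 + 14.
Outer (θ from 0 to 2π): 77π/2.

Therefore ∮_C P dx + Q dy = 77π/2.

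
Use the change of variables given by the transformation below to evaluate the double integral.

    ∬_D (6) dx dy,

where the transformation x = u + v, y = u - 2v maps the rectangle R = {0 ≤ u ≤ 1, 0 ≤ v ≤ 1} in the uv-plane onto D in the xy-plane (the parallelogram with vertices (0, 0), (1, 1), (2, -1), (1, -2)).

Compute the Jacobian determinant of (x, y) with respect to (u, v):

    ∂(x,y)/∂(u,v) = | 1  1 | = (1)(-2) - (1)(1) = -3.
                   | 1  -2 |

Its absolute value is |J| = 3 (the area scaling factor).

Substituting x = u + v, y = u - 2v into the integrand,

    6 → 6,

so the integral becomes

    ∬_R (6) · |J| du dv = ∫_0^1 ∫_0^1 (18) dv du.

Inner (v): 18.
Outer (u): 18.

Therefore ∬_D (6) dx dy = 18.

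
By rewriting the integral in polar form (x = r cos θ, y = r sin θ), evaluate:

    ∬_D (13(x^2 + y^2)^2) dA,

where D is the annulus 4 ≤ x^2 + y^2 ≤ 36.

The region D is 2 ≤ r ≤ 6, 0 ≤ θ ≤ 2π in polar coordinates, where x = r cos(θ), y = r sin(θ), and dA = r dr dθ.

Under the substitution, the integrand becomes 13r^4, so

    ∬_D (13(x^2 + y^2)^2) dA = ∫_{0}^{2π} ∫_{2}^{6} (13r^4) · r dr dθ.

Inner integral (in r): ∫_{2}^{6} (13r^4) · r dr = 302848/3.

Outer integral (in θ): ∫_{0}^{2π} (302848/3) dθ = 605696π/3.

Therefore ∬_D (13(x^2 + y^2)^2) dA = 605696π/3.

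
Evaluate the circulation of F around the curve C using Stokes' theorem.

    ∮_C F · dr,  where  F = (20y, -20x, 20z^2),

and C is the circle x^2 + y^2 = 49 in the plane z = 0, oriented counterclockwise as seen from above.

Let S be the flat disk x^2 + y^2 ≤ 49 in the plane z = 0, with upward unit normal n̂ = ẑ. By Stokes' theorem,

    ∮_C F · dr = ∬_S (∇ × F) · n̂ dS = ∬_D (curl F)_z dA,

where D is the disk x^2 + y^2 ≤ 49.

Compute the curl of F = (20y, -20x, 20z^2):
    (∇ × F)_x = ∂F_z/∂y - ∂F_y/∂z = 0,
    (∇ × F)_y = ∂F_x/∂z - ∂F_z/∂x = 0,
    (∇ × F)_z = ∂F_y/∂x - ∂F_x/∂y = -40.

On z = 0, (curl F)_z = -40.

Convert to polar (x = r cos θ, y = r sin θ, dA = r dr dθ); the integrand becomes -40, so

    ∬_D (curl F)_z dA = ∫_0^{2π} ∫_0^{7} (-40) · r dr dθ.

Inner (r from 0 to 7): -980.
Outer (θ from 0 to 2π): -1960π.

Therefore ∮_C F · dr = -1960π.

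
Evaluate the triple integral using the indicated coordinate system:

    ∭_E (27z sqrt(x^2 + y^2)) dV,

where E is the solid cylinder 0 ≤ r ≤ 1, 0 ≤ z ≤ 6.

In cylindrical coordinates, x = r cos(θ), y = r sin(θ), z = z, and dV = r dr dθ dz.

The integrand becomes 27r z, so

    ∭_E (27z sqrt(x^2 + y^2)) dV = ∫_{0}^{2π} ∫_{0}^{1} ∫_{0}^{6} (27r z) · r dz dr dθ.

Inner (z): 486r^2.
Middle (r from 0 to 1): 162.
Outer (θ): 324π.

Therefore the triple integral equals 324π.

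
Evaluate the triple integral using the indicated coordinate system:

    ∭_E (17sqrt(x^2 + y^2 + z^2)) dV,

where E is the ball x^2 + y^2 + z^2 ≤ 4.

In spherical coordinates, x = ρ sin(φ) cos(θ), y = ρ sin(φ) sin(θ), z = ρ cos(φ), and dV = ρ^2 sin(φ) dρ dφ dθ.

The integrand becomes 17ρ, so

    ∭_E (17sqrt(x^2 + y^2 + z^2)) dV = ∫_{0}^{2π} ∫_{0}^{π} ∫_{0}^{2} (17ρ) · ρ^2 sin(φ) dρ dφ dθ.

Inner (ρ): 68sin(φ).
Middle (φ): 136.
Outer (θ): 272π.

Therefore the triple integral equals 272π.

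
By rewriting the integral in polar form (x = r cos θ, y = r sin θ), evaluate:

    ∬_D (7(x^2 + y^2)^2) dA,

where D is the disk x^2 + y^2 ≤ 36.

The region D is 0 ≤ r ≤ 6, 0 ≤ θ ≤ 2π in polar coordinates, where x = r cos(θ), y = r sin(θ), and dA = r dr dθ.

Under the substitution, the integrand becomes 7r^4, so

    ∬_D (7(x^2 + y^2)^2) dA = ∫_{0}^{2π} ∫_{0}^{6} (7r^4) · r dr dθ.

Inner integral (in r): ∫_{0}^{6} (7r^4) · r dr = 54432.

Outer integral (in θ): ∫_{0}^{2π} (54432) dθ = 108864π.

Therefore ∬_D (7(x^2 + y^2)^2) dA = 108864π.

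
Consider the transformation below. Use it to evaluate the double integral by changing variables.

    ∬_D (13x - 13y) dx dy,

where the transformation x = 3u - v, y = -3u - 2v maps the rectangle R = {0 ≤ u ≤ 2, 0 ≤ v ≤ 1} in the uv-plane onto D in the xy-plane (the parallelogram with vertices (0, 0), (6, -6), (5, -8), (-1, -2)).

Compute the Jacobian determinant of (x, y) with respect to (u, v):

    ∂(x,y)/∂(u,v) = | 3  -1 | = (3)(-2) - (-1)(-3) = -9.
                   | -3  -2 |

Its absolute value is |J| = 9 (the area scaling factor).

Substituting x = 3u - v, y = -3u - 2v into the integrand,

    13x - 13y → 78u + 13v,

so the integral becomes

    ∬_R (78u + 13v) · |J| du dv = ∫_0^2 ∫_0^1 (702u + 117v) dv du.

Inner (v): 702u + 117/2.
Outer (u): 1521.

Therefore ∬_D (13x - 13y) dx dy = 1521.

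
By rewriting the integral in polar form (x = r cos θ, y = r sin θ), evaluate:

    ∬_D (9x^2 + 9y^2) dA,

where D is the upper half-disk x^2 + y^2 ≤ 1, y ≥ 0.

The region D is 0 ≤ r ≤ 1, 0 ≤ θ ≤ π in polar coordinates, where x = r cos(θ), y = r sin(θ), and dA = r dr dθ.

Under the substitution, the integrand becomes 9r^2, so

    ∬_D (9x^2 + 9y^2) dA = ∫_{0}^{π} ∫_{0}^{1} (9r^2) · r dr dθ.

Inner integral (in r): ∫_{0}^{1} (9r^2) · r dr = 9/4.

Outer integral (in θ): ∫_{0}^{π} (9/4) dθ = 9π/4.

Therefore ∬_D (9x^2 + 9y^2) dA = 9π/4.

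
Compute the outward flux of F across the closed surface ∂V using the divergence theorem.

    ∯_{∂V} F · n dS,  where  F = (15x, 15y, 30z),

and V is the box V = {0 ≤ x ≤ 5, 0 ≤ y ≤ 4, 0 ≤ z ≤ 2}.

By the divergence theorem,

    ∯_{∂V} F · n dS = ∭_V (∇ · F) dV.

Compute the divergence:
    ∇ · F = ∂F_x/∂x + ∂F_y/∂y + ∂F_z/∂z = 15 + 15 + 30 = 60.

V is a rectangular box, so dV = dx dy dz with 0 ≤ x ≤ 5, 0 ≤ y ≤ 4, 0 ≤ z ≤ 2.

Integrate (60) over V as an iterated integral:

    ∭_V (∇·F) dV = ∫_0^{5} ∫_0^{4} ∫_0^{2} (60) dz dy dx.

Inner (z from 0 to 2): 120.
Middle (y from 0 to 4): 480.
Outer (x from 0 to 5): 2400.

Therefore ∯_{∂V} F · n dS = 2400.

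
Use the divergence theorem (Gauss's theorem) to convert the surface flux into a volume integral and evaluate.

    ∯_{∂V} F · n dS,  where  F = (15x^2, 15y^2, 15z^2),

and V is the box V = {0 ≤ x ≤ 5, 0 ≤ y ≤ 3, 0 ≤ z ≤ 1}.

By the divergence theorem,

    ∯_{∂V} F · n dS = ∭_V (∇ · F) dV.

Compute the divergence:
    ∇ · F = ∂F_x/∂x + ∂F_y/∂y + ∂F_z/∂z = 30x + 30y + 30z.

V is a rectangular box, so dV = dx dy dz with 0 ≤ x ≤ 5, 0 ≤ y ≤ 3, 0 ≤ z ≤ 1.

Integrate (30x + 30y + 30z) over V as an iterated integral:

    ∭_V (∇·F) dV = ∫_0^{5} ∫_0^{3} ∫_0^{1} (30x + 30y + 30z) dz dy dx.

Inner (z from 0 to 1): 30x + 30y + 15.
Middle (y from 0 to 3): 90x + 180.
Outer (x from 0 to 5): 2025.

Therefore ∯_{∂V} F · n dS = 2025.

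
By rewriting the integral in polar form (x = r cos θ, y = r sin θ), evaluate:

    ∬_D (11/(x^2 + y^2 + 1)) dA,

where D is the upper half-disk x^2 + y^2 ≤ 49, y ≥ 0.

The region D is 0 ≤ r ≤ 7, 0 ≤ θ ≤ π in polar coordinates, where x = r cos(θ), y = r sin(θ), and dA = r dr dθ.

Under the substitution, the integrand becomes 11/(r^2 + 1), so

    ∬_D (11/(x^2 + y^2 + 1)) dA = ∫_{0}^{π} ∫_{0}^{7} (11/(r^2 + 1)) · r dr dθ.

Inner integral (in r): ∫_{0}^{7} (11/(r^2 + 1)) · r dr = 11log(50)/2.

Outer integral (in θ): ∫_{0}^{π} (11log(50)/2) dθ = 11π log(50)/2.

Therefore ∬_D (11/(x^2 + y^2 + 1)) dA = 11π log(50)/2.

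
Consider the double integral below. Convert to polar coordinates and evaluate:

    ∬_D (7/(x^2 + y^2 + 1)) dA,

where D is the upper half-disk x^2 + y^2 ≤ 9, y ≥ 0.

The region D is 0 ≤ r ≤ 3, 0 ≤ θ ≤ π in polar coordinates, where x = r cos(θ), y = r sin(θ), and dA = r dr dθ.

Under the substitution, the integrand becomes 7/(r^2 + 1), so

    ∬_D (7/(x^2 + y^2 + 1)) dA = ∫_{0}^{π} ∫_{0}^{3} (7/(r^2 + 1)) · r dr dθ.

Inner integral (in r): ∫_{0}^{3} (7/(r^2 + 1)) · r dr = 7log(10)/2.

Outer integral (in θ): ∫_{0}^{π} (7log(10)/2) dθ = 7π log(10)/2.

Therefore ∬_D (7/(x^2 + y^2 + 1)) dA = 7π log(10)/2.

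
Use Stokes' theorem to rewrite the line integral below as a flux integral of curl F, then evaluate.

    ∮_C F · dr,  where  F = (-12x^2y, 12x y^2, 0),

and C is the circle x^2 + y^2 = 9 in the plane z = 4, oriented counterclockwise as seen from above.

Let S be the flat disk x^2 + y^2 ≤ 9 in the plane z = 4, with upward unit normal n̂ = ẑ. By Stokes' theorem,

    ∮_C F · dr = ∬_S (∇ × F) · n̂ dS = ∬_D (curl F)_z dA,

where D is the disk x^2 + y^2 ≤ 9.

Compute the curl of F = (-12x^2y, 12x y^2, 0):
    (∇ × F)_x = ∂F_z/∂y - ∂F_y/∂z = 0,
    (∇ × F)_y = ∂F_x/∂z - ∂F_z/∂x = 0,
    (∇ × F)_z = ∂F_y/∂x - ∂F_x/∂y = 12x^2 + 12y^2.

On z = 4, (curl F)_z = 12x^2 + 12y^2.

Convert to polar (x = r cos θ, y = r sin θ, dA = r dr dθ); the integrand becomes 12r^2, so

    ∬_D (curl F)_z dA = ∫_0^{2π} ∫_0^{3} (12r^2) · r dr dθ.

Inner (r from 0 to 3): 243.
Outer (θ from 0 to 2π): 486π.

Therefore ∮_C F · dr = 486π.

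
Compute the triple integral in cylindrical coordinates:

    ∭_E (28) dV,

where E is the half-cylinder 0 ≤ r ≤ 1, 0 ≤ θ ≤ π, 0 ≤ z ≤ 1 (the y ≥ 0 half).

In cylindrical coordinates, x = r cos(θ), y = r sin(θ), z = z, and dV = r dr dθ dz.

The integrand becomes 28, so

    ∭_E (28) dV = ∫_{0}^{π} ∫_{0}^{1} ∫_{0}^{1} (28) · r dz dr dθ.

Inner (z): 28r.
Middle (r from 0 to 1): 14.
Outer (θ): 14π.

Therefore the triple integral equals 14π.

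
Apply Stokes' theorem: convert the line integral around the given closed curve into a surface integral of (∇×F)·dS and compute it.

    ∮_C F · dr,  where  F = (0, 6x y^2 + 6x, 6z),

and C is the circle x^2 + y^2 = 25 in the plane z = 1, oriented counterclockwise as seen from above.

Let S be the flat disk x^2 + y^2 ≤ 25 in the plane z = 1, with upward unit normal n̂ = ẑ. By Stokes' theorem,

    ∮_C F · dr = ∬_S (∇ × F) · n̂ dS = ∬_D (curl F)_z dA,

where D is the disk x^2 + y^2 ≤ 25.

Compute the curl of F = (0, 6x y^2 + 6x, 6z):
    (∇ × F)_x = ∂F_z/∂y - ∂F_y/∂z = 0,
    (∇ × F)_y = ∂F_x/∂z - ∂F_z/∂x = 0,
    (∇ × F)_z = ∂F_y/∂x - ∂F_x/∂y = 6y^2 + 6.

On z = 1, (curl F)_z = 6y^2 + 6.

Convert to polar (x = r cos θ, y = r sin θ, dA = r dr dθ); the integrand becomes 6r^2sin(θ)^2 + 6, so

    ∬_D (curl F)_z dA = ∫_0^{2π} ∫_0^{5} (6r^2sin(θ)^2 + 6) · r dr dθ.

Inner (r from 0 to 5): 1875sin(θ)^2/2 + 75.
Outer (θ from 0 to 2π): 2175π/2.

Therefore ∮_C F · dr = 2175π/2.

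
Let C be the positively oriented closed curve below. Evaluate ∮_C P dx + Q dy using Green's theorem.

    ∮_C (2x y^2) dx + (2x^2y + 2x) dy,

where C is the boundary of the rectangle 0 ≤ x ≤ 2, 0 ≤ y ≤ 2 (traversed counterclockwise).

Green's theorem converts the closed line integral into a double integral over the enclosed region D:

    ∮_C P dx + Q dy = ∬_D (∂Q/∂x - ∂P/∂y) dA.

Here P = 2x y^2, Q = 2x^2y + 2x, so

    ∂Q/∂x = 4x y + 2,    ∂P/∂y = 4x y,
    ∂Q/∂x - ∂P/∂y = 2.

D is the region 0 ≤ x ≤ 2, 0 ≤ y ≤ 2. Evaluating the double integral:

    ∬_D (2) dA = ∫_0^{2} ∫_0^{2} (2) dy dx.

Inner (y from 0 to 2): 4.
Outer (x from 0 to 2): 8.

Therefore ∮_C P dx + Q dy = 8.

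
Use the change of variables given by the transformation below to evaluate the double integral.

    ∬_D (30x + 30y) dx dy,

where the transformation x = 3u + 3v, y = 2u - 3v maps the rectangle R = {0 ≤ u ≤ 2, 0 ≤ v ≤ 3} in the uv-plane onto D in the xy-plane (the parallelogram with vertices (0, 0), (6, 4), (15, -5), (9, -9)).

Compute the Jacobian determinant of (x, y) with respect to (u, v):

    ∂(x,y)/∂(u,v) = | 3  3 | = (3)(-3) - (3)(2) = -15.
                   | 2  -3 |

Its absolute value is |J| = 15 (the area scaling factor).

Substituting x = 3u + 3v, y = 2u - 3v into the integrand,

    30x + 30y → 150u,

so the integral becomes

    ∬_R (150u) · |J| du dv = ∫_0^2 ∫_0^3 (2250u) dv du.

Inner (v): 6750u.
Outer (u): 13500.

Therefore ∬_D (30x + 30y) dx dy = 13500.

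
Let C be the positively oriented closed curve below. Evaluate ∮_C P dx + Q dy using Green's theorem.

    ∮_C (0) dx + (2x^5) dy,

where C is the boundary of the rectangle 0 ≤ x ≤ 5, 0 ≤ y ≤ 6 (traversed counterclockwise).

Green's theorem converts the closed line integral into a double integral over the enclosed region D:

    ∮_C P dx + Q dy = ∬_D (∂Q/∂x - ∂P/∂y) dA.

Here P = 0, Q = 2x^5, so

    ∂Q/∂x = 10x^4,    ∂P/∂y = 0,
    ∂Q/∂x - ∂P/∂y = 10x^4.

D is the region 0 ≤ x ≤ 5, 0 ≤ y ≤ 6. Evaluating the double integral:

    ∬_D (10x^4) dA = ∫_0^{5} ∫_0^{6} (10x^4) dy dx.

Inner (y from 0 to 6): 60x^4.
Outer (x from 0 to 5): 37500.

Therefore ∮_C P dx + Q dy = 37500.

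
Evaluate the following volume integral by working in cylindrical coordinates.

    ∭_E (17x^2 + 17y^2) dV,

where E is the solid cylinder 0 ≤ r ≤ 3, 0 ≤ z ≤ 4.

In cylindrical coordinates, x = r cos(θ), y = r sin(θ), z = z, and dV = r dr dθ dz.

The integrand becomes 17r^2, so

    ∭_E (17x^2 + 17y^2) dV = ∫_{0}^{2π} ∫_{0}^{3} ∫_{0}^{4} (17r^2) · r dz dr dθ.

Inner (z): 68r^3.
Middle (r from 0 to 3): 1377.
Outer (θ): 2754π.

Therefore the triple integral equals 2754π.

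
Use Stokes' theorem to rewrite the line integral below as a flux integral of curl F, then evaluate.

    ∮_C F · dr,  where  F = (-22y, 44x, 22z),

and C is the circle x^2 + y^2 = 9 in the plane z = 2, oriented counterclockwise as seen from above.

Let S be the flat disk x^2 + y^2 ≤ 9 in the plane z = 2, with upward unit normal n̂ = ẑ. By Stokes' theorem,

    ∮_C F · dr = ∬_S (∇ × F) · n̂ dS = ∬_D (curl F)_z dA,

where D is the disk x^2 + y^2 ≤ 9.

Compute the curl of F = (-22y, 44x, 22z):
    (∇ × F)_x = ∂F_z/∂y - ∂F_y/∂z = 0,
    (∇ × F)_y = ∂F_x/∂z - ∂F_z/∂x = 0,
    (∇ × F)_z = ∂F_y/∂x - ∂F_x/∂y = 66.

On z = 2, (curl F)_z = 66.

Convert to polar (x = r cos θ, y = r sin θ, dA = r dr dθ); the integrand becomes 66, so

    ∬_D (curl F)_z dA = ∫_0^{2π} ∫_0^{3} (66) · r dr dθ.

Inner (r from 0 to 3): 297.
Outer (θ from 0 to 2π): 594π.

Therefore ∮_C F · dr = 594π.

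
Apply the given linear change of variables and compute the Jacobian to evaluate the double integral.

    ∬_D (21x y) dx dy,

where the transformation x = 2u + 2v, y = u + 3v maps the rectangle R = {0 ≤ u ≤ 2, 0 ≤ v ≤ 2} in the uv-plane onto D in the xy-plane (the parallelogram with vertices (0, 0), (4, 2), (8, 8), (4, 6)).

Compute the Jacobian determinant of (x, y) with respect to (u, v):

    ∂(x,y)/∂(u,v) = | 2  2 | = (2)(3) - (2)(1) = 4.
                   | 1  3 |

Its absolute value is |J| = 4 (the area scaling factor).

Substituting x = 2u + 2v, y = u + 3v into the integrand,

    21x y → 42u^2 + 168u v + 126v^2,

so the integral becomes

    ∬_R (42u^2 + 168u v + 126v^2) · |J| du dv = ∫_0^2 ∫_0^2 (168u^2 + 672u v + 504v^2) dv du.

Inner (v): 336u^2 + 1344u + 1344.
Outer (u): 6272.

Therefore ∬_D (21x y) dx dy = 6272.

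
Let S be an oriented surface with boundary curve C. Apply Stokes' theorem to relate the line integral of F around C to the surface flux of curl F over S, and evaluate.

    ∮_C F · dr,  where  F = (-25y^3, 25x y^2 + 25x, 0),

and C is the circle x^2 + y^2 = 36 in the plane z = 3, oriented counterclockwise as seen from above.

Let S be the flat disk x^2 + y^2 ≤ 36 in the plane z = 3, with upward unit normal n̂ = ẑ. By Stokes' theorem,

    ∮_C F · dr = ∬_S (∇ × F) · n̂ dS = ∬_D (curl F)_z dA,

where D is the disk x^2 + y^2 ≤ 36.

Compute the curl of F = (-25y^3, 25x y^2 + 25x, 0):
    (∇ × F)_x = ∂F_z/∂y - ∂F_y/∂z = 0,
    (∇ × F)_y = ∂F_x/∂z - ∂F_z/∂x = 0,
    (∇ × F)_z = ∂F_y/∂x - ∂F_x/∂y = 100y^2 + 25.

On z = 3, (curl F)_z = 100y^2 + 25.

Convert to polar (x = r cos θ, y = r sin θ, dA = r dr dθ); the integrand becomes 100r^2sin(θ)^2 + 25, so

    ∬_D (curl F)_z dA = ∫_0^{2π} ∫_0^{6} (100r^2sin(θ)^2 + 25) · r dr dθ.

Inner (r from 0 to 6): 32400sin(θ)^2 + 450.
Outer (θ from 0 to 2π): 33300π.

Therefore ∮_C F · dr = 33300π.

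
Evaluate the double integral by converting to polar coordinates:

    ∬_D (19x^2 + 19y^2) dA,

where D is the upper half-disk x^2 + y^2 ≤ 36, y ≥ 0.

The region D is 0 ≤ r ≤ 6, 0 ≤ θ ≤ π in polar coordinates, where x = r cos(θ), y = r sin(θ), and dA = r dr dθ.

Under the substitution, the integrand becomes 19r^2, so

    ∬_D (19x^2 + 19y^2) dA = ∫_{0}^{π} ∫_{0}^{6} (19r^2) · r dr dθ.

Inner integral (in r): ∫_{0}^{6} (19r^2) · r dr = 6156.

Outer integral (in θ): ∫_{0}^{π} (6156) dθ = 6156π.

Therefore ∬_D (19x^2 + 19y^2) dA = 6156π.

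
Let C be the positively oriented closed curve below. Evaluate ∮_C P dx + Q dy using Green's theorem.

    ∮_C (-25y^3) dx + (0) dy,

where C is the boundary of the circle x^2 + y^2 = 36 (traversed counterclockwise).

Green's theorem converts the closed line integral into a double integral over the enclosed region D:

    ∮_C P dx + Q dy = ∬_D (∂Q/∂x - ∂P/∂y) dA.

Here P = -25y^3, Q = 0, so

    ∂Q/∂x = 0,    ∂P/∂y = -75y^2,
    ∂Q/∂x - ∂P/∂y = 75y^2.

D is the region x^2 + y^2 ≤ 36. Evaluating the double integral:

In polar coordinates (x = r cos θ, y = r sin θ, dA = r dr dθ) the integrand becomes 75r^2sin(θ)^2, so

    ∬_D (75y^2) dA = ∫_0^{2π} ∫_0^{6} (75r^2sin(θ)^2) · r dr dθ.

Inner (r from 0 to 6): 24300sin(θ)^2.
Outer (θ from 0 to 2π): 24300π.

Therefore ∮_C P dx + Q dy = 24300π.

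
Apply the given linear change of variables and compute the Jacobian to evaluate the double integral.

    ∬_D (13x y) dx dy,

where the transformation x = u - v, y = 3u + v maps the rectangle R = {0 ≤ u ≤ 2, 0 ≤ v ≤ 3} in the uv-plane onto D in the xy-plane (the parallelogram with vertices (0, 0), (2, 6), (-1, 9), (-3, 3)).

Compute the Jacobian determinant of (x, y) with respect to (u, v):

    ∂(x,y)/∂(u,v) = | 1  -1 | = (1)(1) - (-1)(3) = 4.
                   | 3  1 |

Its absolute value is |J| = 4 (the area scaling factor).

Substituting x = u - v, y = 3u + v into the integrand,

    13x y → 39u^2 - 26u v - 13v^2,

so the integral becomes

    ∬_R (39u^2 - 26u v - 13v^2) · |J| du dv = ∫_0^2 ∫_0^3 (156u^2 - 104u v - 52v^2) dv du.

Inner (v): 468u^2 - 468u - 468.
Outer (u): -624.

Therefore ∬_D (13x y) dx dy = -624.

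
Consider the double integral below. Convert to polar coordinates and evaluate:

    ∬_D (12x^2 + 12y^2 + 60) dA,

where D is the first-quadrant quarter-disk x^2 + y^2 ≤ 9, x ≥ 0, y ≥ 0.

The region D is 0 ≤ r ≤ 3, 0 ≤ θ ≤ π/2 in polar coordinates, where x = r cos(θ), y = r sin(θ), and dA = r dr dθ.

Under the substitution, the integrand becomes 12r^2 + 60, so

    ∬_D (12x^2 + 12y^2 + 60) dA = ∫_{0}^{π/2} ∫_{0}^{3} (12r^2 + 60) · r dr dθ.

Inner integral (in r): ∫_{0}^{3} (12r^2 + 60) · r dr = 513.

Outer integral (in θ): ∫_{0}^{π/2} (513) dθ = 513π/2.

Therefore ∬_D (12x^2 + 12y^2 + 60) dA = 513π/2.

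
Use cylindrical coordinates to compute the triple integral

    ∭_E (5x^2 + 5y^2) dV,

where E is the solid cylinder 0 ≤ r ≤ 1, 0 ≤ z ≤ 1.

In cylindrical coordinates, x = r cos(θ), y = r sin(θ), z = z, and dV = r dr dθ dz.

The integrand becomes 5r^2, so

    ∭_E (5x^2 + 5y^2) dV = ∫_{0}^{2π} ∫_{0}^{1} ∫_{0}^{1} (5r^2) · r dz dr dθ.

Inner (z): 5r^3.
Middle (r from 0 to 1): 5/4.
Outer (θ): 5π/2.

Therefore the triple integral equals 5π/2.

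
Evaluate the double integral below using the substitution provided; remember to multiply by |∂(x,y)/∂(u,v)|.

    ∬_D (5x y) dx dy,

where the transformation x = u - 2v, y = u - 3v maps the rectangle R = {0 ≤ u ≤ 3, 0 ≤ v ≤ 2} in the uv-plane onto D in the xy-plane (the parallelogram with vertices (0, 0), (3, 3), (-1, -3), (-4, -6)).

Compute the Jacobian determinant of (x, y) with respect to (u, v):

    ∂(x,y)/∂(u,v) = | 1  -2 | = (1)(-3) - (-2)(1) = -1.
                   | 1  -3 |

Its absolute value is |J| = 1 (the area scaling factor).

Substituting x = u - 2v, y = u - 3v into the integrand,

    5x y → 5u^2 - 25u v + 30v^2,

so the integral becomes

    ∬_R (5u^2 - 25u v + 30v^2) · |J| du dv = ∫_0^3 ∫_0^2 (5u^2 - 25u v + 30v^2) dv du.

Inner (v): 10u^2 - 50u + 80.
Outer (u): 105.

Therefore ∬_D (5x y) dx dy = 105.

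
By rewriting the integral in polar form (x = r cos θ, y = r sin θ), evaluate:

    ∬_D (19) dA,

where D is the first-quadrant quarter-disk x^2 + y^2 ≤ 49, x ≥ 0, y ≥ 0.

The region D is 0 ≤ r ≤ 7, 0 ≤ θ ≤ π/2 in polar coordinates, where x = r cos(θ), y = r sin(θ), and dA = r dr dθ.

Under the substitution, the integrand becomes 19, so

    ∬_D (19) dA = ∫_{0}^{π/2} ∫_{0}^{7} (19) · r dr dθ.

Inner integral (in r): ∫_{0}^{7} (19) · r dr = 931/2.

Outer integral (in θ): ∫_{0}^{π/2} (931/2) dθ = 931π/4.

Therefore ∬_D (19) dA = 931π/4.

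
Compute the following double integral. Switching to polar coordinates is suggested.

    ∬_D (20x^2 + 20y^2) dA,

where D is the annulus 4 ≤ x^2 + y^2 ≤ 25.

The region D is 2 ≤ r ≤ 5, 0 ≤ θ ≤ 2π in polar coordinates, where x = r cos(θ), y = r sin(θ), and dA = r dr dθ.

Under the substitution, the integrand becomes 20r^2, so

    ∬_D (20x^2 + 20y^2) dA = ∫_{0}^{2π} ∫_{2}^{5} (20r^2) · r dr dθ.

Inner integral (in r): ∫_{2}^{5} (20r^2) · r dr = 3045.

Outer integral (in θ): ∫_{0}^{2π} (3045) dθ = 6090π.

Therefore ∬_D (20x^2 + 20y^2) dA = 6090π.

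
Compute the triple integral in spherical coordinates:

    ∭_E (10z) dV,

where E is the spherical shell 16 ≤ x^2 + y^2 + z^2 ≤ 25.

In spherical coordinates, x = ρ sin(φ) cos(θ), y = ρ sin(φ) sin(θ), z = ρ cos(φ), and dV = ρ^2 sin(φ) dρ dφ dθ.

The integrand becomes 10ρ cos(φ), so

    ∭_E (10z) dV = ∫_{0}^{2π} ∫_{0}^{π} ∫_{4}^{5} (10ρ cos(φ)) · ρ^2 sin(φ) dρ dφ dθ.

Inner (ρ): 1845sin(2φ)/4.
Middle (φ): 0.
Outer (θ): 0.

Therefore the triple integral equals 0.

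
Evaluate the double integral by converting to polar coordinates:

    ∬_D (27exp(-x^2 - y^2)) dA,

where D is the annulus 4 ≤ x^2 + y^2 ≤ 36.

The region D is 2 ≤ r ≤ 6, 0 ≤ θ ≤ 2π in polar coordinates, where x = r cos(θ), y = r sin(θ), and dA = r dr dθ.

Under the substitution, the integrand becomes 27exp(-r^2), so

    ∬_D (27exp(-x^2 - y^2)) dA = ∫_{0}^{2π} ∫_{2}^{6} (27exp(-r^2)) · r dr dθ.

Inner integral (in r): ∫_{2}^{6} (27exp(-r^2)) · r dr = -(27 - 27exp(32))exp(-36)/2.

Outer integral (in θ): ∫_{0}^{2π} (-(27 - 27exp(32))exp(-36)/2) dθ = -27π (1 - exp(32))exp(-36).

Therefore ∬_D (27exp(-x^2 - y^2)) dA = -27π (1 - exp(32))exp(-36).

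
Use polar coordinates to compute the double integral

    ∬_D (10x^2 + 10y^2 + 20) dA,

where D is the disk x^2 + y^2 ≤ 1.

The region D is 0 ≤ r ≤ 1, 0 ≤ θ ≤ 2π in polar coordinates, where x = r cos(θ), y = r sin(θ), and dA = r dr dθ.

Under the substitution, the integrand becomes 10r^2 + 20, so

    ∬_D (10x^2 + 10y^2 + 20) dA = ∫_{0}^{2π} ∫_{0}^{1} (10r^2 + 20) · r dr dθ.

Inner integral (in r): ∫_{0}^{1} (10r^2 + 20) · r dr = 25/2.

Outer integral (in θ): ∫_{0}^{2π} (25/2) dθ = 25π.

Therefore ∬_D (10x^2 + 10y^2 + 20) dA = 25π.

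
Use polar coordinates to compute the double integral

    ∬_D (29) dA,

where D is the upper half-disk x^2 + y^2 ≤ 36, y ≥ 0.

The region D is 0 ≤ r ≤ 6, 0 ≤ θ ≤ π in polar coordinates, where x = r cos(θ), y = r sin(θ), and dA = r dr dθ.

Under the substitution, the integrand becomes 29, so

    ∬_D (29) dA = ∫_{0}^{π} ∫_{0}^{6} (29) · r dr dθ.

Inner integral (in r): ∫_{0}^{6} (29) · r dr = 522.

Outer integral (in θ): ∫_{0}^{π} (522) dθ = 522π.

Therefore ∬_D (29) dA = 522π.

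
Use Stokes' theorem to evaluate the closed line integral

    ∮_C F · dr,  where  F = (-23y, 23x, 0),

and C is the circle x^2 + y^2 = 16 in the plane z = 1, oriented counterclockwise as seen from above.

Let S be the flat disk x^2 + y^2 ≤ 16 in the plane z = 1, with upward unit normal n̂ = ẑ. By Stokes' theorem,

    ∮_C F · dr = ∬_S (∇ × F) · n̂ dS = ∬_D (curl F)_z dA,

where D is the disk x^2 + y^2 ≤ 16.

Compute the curl of F = (-23y, 23x, 0):
    (∇ × F)_x = ∂F_z/∂y - ∂F_y/∂z = 0,
    (∇ × F)_y = ∂F_x/∂z - ∂F_z/∂x = 0,
    (∇ × F)_z = ∂F_y/∂x - ∂F_x/∂y = 46.

On z = 1, (curl F)_z = 46.

Convert to polar (x = r cos θ, y = r sin θ, dA = r dr dθ); the integrand becomes 46, so

    ∬_D (curl F)_z dA = ∫_0^{2π} ∫_0^{4} (46) · r dr dθ.

Inner (r from 0 to 4): 368.
Outer (θ from 0 to 2π): 736π.

Therefore ∮_C F · dr = 736π.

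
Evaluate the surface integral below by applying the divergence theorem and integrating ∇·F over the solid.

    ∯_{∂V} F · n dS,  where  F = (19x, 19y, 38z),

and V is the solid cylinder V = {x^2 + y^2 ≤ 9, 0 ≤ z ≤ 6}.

By the divergence theorem,

    ∯_{∂V} F · n dS = ∭_V (∇ · F) dV.

Compute the divergence:
    ∇ · F = ∂F_x/∂x + ∂F_y/∂y + ∂F_z/∂z = 19 + 19 + 38 = 76.

In cylindrical coordinates, x = r cos(θ), y = r sin(θ), z = z, dV = r dr dθ dz, with 0 ≤ r ≤ 3, 0 ≤ θ ≤ 2π, 0 ≤ z ≤ 6.

The integrand, after substitution and multiplying by the volume element, becomes (76) · r, so

    ∭_V (∇·F) dV = ∫_0^{2π} ∫_0^{3} ∫_0^{6} (76) · r dz dr dθ.

Inner (z from 0 to 6): 456r.
Middle (r from 0 to 3): 2052.
Outer (θ from 0 to 2π): 4104π.

Therefore ∯_{∂V} F · n dS = 4104π.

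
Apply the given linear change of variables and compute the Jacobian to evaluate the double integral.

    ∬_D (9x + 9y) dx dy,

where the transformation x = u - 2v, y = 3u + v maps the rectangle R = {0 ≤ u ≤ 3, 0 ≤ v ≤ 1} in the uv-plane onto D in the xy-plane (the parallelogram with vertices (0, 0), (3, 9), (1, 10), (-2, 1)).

Compute the Jacobian determinant of (x, y) with respect to (u, v):

    ∂(x,y)/∂(u,v) = | 1  -2 | = (1)(1) - (-2)(3) = 7.
                   | 3  1 |

Its absolute value is |J| = 7 (the area scaling factor).

Substituting x = u - 2v, y = 3u + v into the integrand,

    9x + 9y → 36u - 9v,

so the integral becomes

    ∬_R (36u - 9v) · |J| du dv = ∫_0^3 ∫_0^1 (252u - 63v) dv du.

Inner (v): 252u - 63/2.
Outer (u): 2079/2.

Therefore ∬_D (9x + 9y) dx dy = 2079/2.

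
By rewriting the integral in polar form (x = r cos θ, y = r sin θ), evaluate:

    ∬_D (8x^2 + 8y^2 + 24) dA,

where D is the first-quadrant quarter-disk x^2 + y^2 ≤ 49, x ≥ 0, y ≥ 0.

The region D is 0 ≤ r ≤ 7, 0 ≤ θ ≤ π/2 in polar coordinates, where x = r cos(θ), y = r sin(θ), and dA = r dr dθ.

Under the substitution, the integrand becomes 8r^2 + 24, so

    ∬_D (8x^2 + 8y^2 + 24) dA = ∫_{0}^{π/2} ∫_{0}^{7} (8r^2 + 24) · r dr dθ.

Inner integral (in r): ∫_{0}^{7} (8r^2 + 24) · r dr = 5390.

Outer integral (in θ): ∫_{0}^{π/2} (5390) dθ = 2695π.

Therefore ∬_D (8x^2 + 8y^2 + 24) dA = 2695π.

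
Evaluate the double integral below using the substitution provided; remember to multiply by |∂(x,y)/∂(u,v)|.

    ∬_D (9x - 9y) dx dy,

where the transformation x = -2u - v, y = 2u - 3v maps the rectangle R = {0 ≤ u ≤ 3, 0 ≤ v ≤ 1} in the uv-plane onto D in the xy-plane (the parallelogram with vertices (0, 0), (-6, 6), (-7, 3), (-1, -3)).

Compute the Jacobian determinant of (x, y) with respect to (u, v):

    ∂(x,y)/∂(u,v) = | -2  -1 | = (-2)(-3) - (-1)(2) = 8.
                   | 2  -3 |

Its absolute value is |J| = 8 (the area scaling factor).

Substituting x = -2u - v, y = 2u - 3v into the integrand,

    9x - 9y → -36u + 18v,

so the integral becomes

    ∬_R (-36u + 18v) · |J| du dv = ∫_0^3 ∫_0^1 (-288u + 144v) dv du.

Inner (v): 72 - 288u.
Outer (u): -1080.

Therefore ∬_D (9x - 9y) dx dy = -1080.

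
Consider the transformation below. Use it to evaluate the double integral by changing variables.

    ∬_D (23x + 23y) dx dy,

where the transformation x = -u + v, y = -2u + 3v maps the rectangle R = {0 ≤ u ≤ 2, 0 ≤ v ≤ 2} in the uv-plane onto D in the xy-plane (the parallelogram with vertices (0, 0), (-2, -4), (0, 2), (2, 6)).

Compute the Jacobian determinant of (x, y) with respect to (u, v):

    ∂(x,y)/∂(u,v) = | -1  1 | = (-1)(3) - (1)(-2) = -1.
                   | -2  3 |

Its absolute value is |J| = 1 (the area scaling factor).

Substituting x = -u + v, y = -2u + 3v into the integrand,

    23x + 23y → -69u + 92v,

so the integral becomes

    ∬_R (-69u + 92v) · |J| du dv = ∫_0^2 ∫_0^2 (-69u + 92v) dv du.

Inner (v): 184 - 138u.
Outer (u): 92.

Therefore ∬_D (23x + 23y) dx dy = 92.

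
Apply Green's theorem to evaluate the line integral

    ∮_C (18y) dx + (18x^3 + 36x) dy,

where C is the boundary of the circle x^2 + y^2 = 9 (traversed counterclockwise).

Green's theorem converts the closed line integral into a double integral over the enclosed region D:

    ∮_C P dx + Q dy = ∬_D (∂Q/∂x - ∂P/∂y) dA.

Here P = 18y, Q = 18x^3 + 36x, so

    ∂Q/∂x = 54x^2 + 36,    ∂P/∂y = 18,
    ∂Q/∂x - ∂P/∂y = 54x^2 + 18.

D is the region x^2 + y^2 ≤ 9. Evaluating the double integral:

In polar coordinates (x = r cos θ, y = r sin θ, dA = r dr dθ) the integrand becomes 54r^2cos(θ)^2 + 18, so

    ∬_D (54x^2 + 18) dA = ∫_0^{2π} ∫_0^{3} (54r^2cos(θ)^2 + 18) · r dr dθ.

Inner (r from 0 to 3): 2187cos(θ)^2/2 + 81.
Outer (θ from 0 to 2π): 2511π/2.

Therefore ∮_C P dx + Q dy = 2511π/2.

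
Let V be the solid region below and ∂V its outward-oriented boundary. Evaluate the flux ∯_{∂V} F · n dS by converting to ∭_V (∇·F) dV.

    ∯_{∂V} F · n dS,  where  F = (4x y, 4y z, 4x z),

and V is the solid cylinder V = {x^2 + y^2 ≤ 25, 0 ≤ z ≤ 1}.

By the divergence theorem,

    ∯_{∂V} F · n dS = ∭_V (∇ · F) dV.

Compute the divergence:
    ∇ · F = ∂F_x/∂x + ∂F_y/∂y + ∂F_z/∂z = 4y + 4z + 4x = 4x + 4y + 4z.

In cylindrical coordinates, x = r cos(θ), y = r sin(θ), z = z, dV = r dr dθ dz, with 0 ≤ r ≤ 5, 0 ≤ θ ≤ 2π, 0 ≤ z ≤ 1.

The integrand, after substitution and multiplying by the volume element, becomes (4sqrt(2)r sin(θ + π/4) + 4z) · r, so

    ∭_V (∇·F) dV = ∫_0^{2π} ∫_0^{5} ∫_0^{1} (4sqrt(2)r sin(θ + π/4) + 4z) · r dz dr dθ.

Inner (z from 0 to 1): 2r (2sqrt(2)r sin(θ + π/4) + 1).
Middle (r from 0 to 5): 500sqrt(2)sin(θ + π/4)/3 + 25.
Outer (θ from 0 to 2π): 50π.

Therefore ∯_{∂V} F · n dS = 50π.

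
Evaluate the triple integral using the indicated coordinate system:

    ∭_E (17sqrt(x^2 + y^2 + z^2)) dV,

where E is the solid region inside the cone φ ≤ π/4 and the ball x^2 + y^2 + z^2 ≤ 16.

In spherical coordinates, x = ρ sin(φ) cos(θ), y = ρ sin(φ) sin(θ), z = ρ cos(φ), and dV = ρ^2 sin(φ) dρ dφ dθ.

The integrand becomes 17ρ, so

    ∭_E (17sqrt(x^2 + y^2 + z^2)) dV = ∫_{0}^{2π} ∫_{0}^{π/4} ∫_{0}^{4} (17ρ) · ρ^2 sin(φ) dρ dφ dθ.

Inner (ρ): 1088sin(φ).
Middle (φ): 1088 - 544sqrt(2).
Outer (θ): 1088π (2 - sqrt(2)).

Therefore the triple integral equals 1088π (2 - sqrt(2)).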